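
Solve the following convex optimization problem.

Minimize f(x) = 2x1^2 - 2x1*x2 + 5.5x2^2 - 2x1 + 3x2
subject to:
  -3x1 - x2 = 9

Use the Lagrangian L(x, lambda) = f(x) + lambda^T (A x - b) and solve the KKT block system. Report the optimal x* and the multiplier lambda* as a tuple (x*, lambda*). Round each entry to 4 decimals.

Form the Lagrangian:
  L(x, lambda) = (1/2) x^T Q x + c^T x + lambda^T (A x - b)
Stationarity (grad_x L = 0): Q x + c + A^T lambda = 0.
Primal feasibility: A x = b.

This gives the KKT block system:
  [ Q   A^T ] [ x     ]   [-c ]
  [ A    0  ] [ lambda ] = [ b ]

Solving the linear system:
  x*      = (-2.6435, -1.0696)
  lambda* = (-3.4783)
  f(x*)   = 16.6913

x* = (-2.6435, -1.0696), lambda* = (-3.4783)


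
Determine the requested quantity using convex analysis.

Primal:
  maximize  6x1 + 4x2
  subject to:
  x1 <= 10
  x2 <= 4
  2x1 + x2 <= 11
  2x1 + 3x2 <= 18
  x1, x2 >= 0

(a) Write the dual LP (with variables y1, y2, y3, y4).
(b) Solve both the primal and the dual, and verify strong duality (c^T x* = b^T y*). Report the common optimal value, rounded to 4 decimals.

The standard primal-dual pair for 'max c^T x s.t. A x <= b, x >= 0' is:
  Dual:  min b^T y  s.t.  A^T y >= c,  y >= 0.

So the dual LP is:
  minimize  10y1 + 4y2 + 11y3 + 18y4
  subject to:
    y1 + 2y3 + 2y4 >= 6
    y2 + y3 + 3y4 >= 4
    y1, y2, y3, y4 >= 0

Solving the primal: x* = (3.75, 3.5).
  primal value c^T x* = 36.5.
Solving the dual: y* = (0, 0, 2.5, 0.5).
  dual value b^T y* = 36.5.
Strong duality: c^T x* = b^T y*. Confirmed.

36.5


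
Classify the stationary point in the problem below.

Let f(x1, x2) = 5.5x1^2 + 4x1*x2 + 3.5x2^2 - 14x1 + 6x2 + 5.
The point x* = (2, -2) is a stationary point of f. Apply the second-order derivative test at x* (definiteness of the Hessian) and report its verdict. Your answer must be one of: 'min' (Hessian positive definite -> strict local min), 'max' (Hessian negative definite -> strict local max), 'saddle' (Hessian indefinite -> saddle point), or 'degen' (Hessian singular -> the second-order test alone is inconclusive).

Compute the Hessian H = grad^2 f:
  H = [[11, 4], [4, 7]]
Verify stationarity: grad f(x*) = H x* + g = (0, 0).
Eigenvalues of H: 4.5279, 13.4721.
Both eigenvalues > 0, so H is positive definite -> x* is a strict local min.

min


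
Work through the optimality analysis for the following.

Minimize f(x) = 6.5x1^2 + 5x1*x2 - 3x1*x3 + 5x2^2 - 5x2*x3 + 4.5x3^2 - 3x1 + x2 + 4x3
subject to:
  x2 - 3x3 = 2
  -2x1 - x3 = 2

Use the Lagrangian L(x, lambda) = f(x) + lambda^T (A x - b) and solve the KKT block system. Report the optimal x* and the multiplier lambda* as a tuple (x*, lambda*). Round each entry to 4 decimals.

Form the Lagrangian:
  L(x, lambda) = (1/2) x^T Q x + c^T x + lambda^T (A x - b)
Stationarity (grad_x L = 0): Q x + c + A^T lambda = 0.
Primal feasibility: A x = b.

This gives the KKT block system:
  [ Q   A^T ] [ x     ]   [-c ]
  [ A    0  ] [ lambda ] = [ b ]

Solving the linear system:
  x*      = (-0.6017, -0.39, -0.7967)
  lambda* = (1.9253, -5.1909)
  f(x*)   = 2.3797

x* = (-0.6017, -0.39, -0.7967), lambda* = (1.9253, -5.1909)


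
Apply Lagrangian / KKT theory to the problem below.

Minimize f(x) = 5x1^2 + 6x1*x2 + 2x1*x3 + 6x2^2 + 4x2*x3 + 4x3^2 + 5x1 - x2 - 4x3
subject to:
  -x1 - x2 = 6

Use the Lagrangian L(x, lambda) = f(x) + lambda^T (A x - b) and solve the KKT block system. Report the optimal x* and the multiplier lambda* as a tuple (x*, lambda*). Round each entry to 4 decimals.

Form the Lagrangian:
  L(x, lambda) = (1/2) x^T Q x + c^T x + lambda^T (A x - b)
Stationarity (grad_x L = 0): Q x + c + A^T lambda = 0.
Primal feasibility: A x = b.

This gives the KKT block system:
  [ Q   A^T ] [ x     ]   [-c ]
  [ A    0  ] [ lambda ] = [ b ]

Solving the linear system:
  x*      = (-3.6842, -2.3158, 2.5789)
  lambda* = (-40.5789)
  f(x*)   = 108.5263

x* = (-3.6842, -2.3158, 2.5789), lambda* = (-40.5789)


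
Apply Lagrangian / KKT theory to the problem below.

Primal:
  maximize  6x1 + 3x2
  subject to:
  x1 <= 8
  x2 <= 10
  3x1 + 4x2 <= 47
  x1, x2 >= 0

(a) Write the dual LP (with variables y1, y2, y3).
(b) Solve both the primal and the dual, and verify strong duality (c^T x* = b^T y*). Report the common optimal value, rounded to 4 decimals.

The standard primal-dual pair for 'max c^T x s.t. A x <= b, x >= 0' is:
  Dual:  min b^T y  s.t.  A^T y >= c,  y >= 0.

So the dual LP is:
  minimize  8y1 + 10y2 + 47y3
  subject to:
    y1 + 3y3 >= 6
    y2 + 4y3 >= 3
    y1, y2, y3 >= 0

Solving the primal: x* = (8, 5.75).
  primal value c^T x* = 65.25.
Solving the dual: y* = (3.75, 0, 0.75).
  dual value b^T y* = 65.25.
Strong duality: c^T x* = b^T y*. Confirmed.

65.25


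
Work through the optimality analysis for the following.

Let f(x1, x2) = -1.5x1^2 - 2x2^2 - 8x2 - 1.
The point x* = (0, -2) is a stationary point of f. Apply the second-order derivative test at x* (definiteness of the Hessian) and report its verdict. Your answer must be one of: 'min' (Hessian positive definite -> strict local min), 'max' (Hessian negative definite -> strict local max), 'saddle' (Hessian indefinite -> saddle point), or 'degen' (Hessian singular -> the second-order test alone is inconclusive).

Compute the Hessian H = grad^2 f:
  H = [[-3, 0], [0, -4]]
Verify stationarity: grad f(x*) = H x* + g = (0, 0).
Eigenvalues of H: -4, -3.
Both eigenvalues < 0, so H is negative definite -> x* is a strict local max.

max


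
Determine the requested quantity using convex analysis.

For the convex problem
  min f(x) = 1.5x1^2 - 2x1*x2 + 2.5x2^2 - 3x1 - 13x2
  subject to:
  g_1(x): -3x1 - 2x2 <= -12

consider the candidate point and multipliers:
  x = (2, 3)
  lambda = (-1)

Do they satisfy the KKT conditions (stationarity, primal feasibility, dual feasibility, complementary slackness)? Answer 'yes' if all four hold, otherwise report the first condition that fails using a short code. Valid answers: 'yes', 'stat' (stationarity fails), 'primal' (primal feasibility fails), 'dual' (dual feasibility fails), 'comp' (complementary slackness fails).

Gradient of f: grad f(x) = Q x + c = (-3, -2)
Constraint values g_i(x) = a_i^T x - b_i:
  g_1((2, 3)) = 0
Stationarity residual: grad f(x) + sum_i lambda_i a_i = (0, 0)
  -> stationarity OK
Primal feasibility (all g_i <= 0): OK
Dual feasibility (all lambda_i >= 0): FAILS
Complementary slackness (lambda_i * g_i(x) = 0 for all i): OK

Verdict: the first failing condition is dual_feasibility -> dual.

dual


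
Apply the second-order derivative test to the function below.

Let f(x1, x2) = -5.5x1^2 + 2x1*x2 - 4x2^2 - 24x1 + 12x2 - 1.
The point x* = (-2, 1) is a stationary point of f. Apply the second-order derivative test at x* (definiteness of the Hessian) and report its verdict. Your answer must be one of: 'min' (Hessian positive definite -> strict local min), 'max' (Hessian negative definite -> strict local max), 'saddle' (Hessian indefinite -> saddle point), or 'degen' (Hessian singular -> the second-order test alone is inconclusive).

Compute the Hessian H = grad^2 f:
  H = [[-11, 2], [2, -8]]
Verify stationarity: grad f(x*) = H x* + g = (0, 0).
Eigenvalues of H: -12, -7.
Both eigenvalues < 0, so H is negative definite -> x* is a strict local max.

max


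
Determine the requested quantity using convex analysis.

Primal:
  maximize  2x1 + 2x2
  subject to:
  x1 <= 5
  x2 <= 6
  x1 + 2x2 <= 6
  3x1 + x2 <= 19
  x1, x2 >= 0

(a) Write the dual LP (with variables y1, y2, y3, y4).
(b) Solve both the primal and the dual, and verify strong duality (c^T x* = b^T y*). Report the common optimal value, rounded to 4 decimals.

The standard primal-dual pair for 'max c^T x s.t. A x <= b, x >= 0' is:
  Dual:  min b^T y  s.t.  A^T y >= c,  y >= 0.

So the dual LP is:
  minimize  5y1 + 6y2 + 6y3 + 19y4
  subject to:
    y1 + y3 + 3y4 >= 2
    y2 + 2y3 + y4 >= 2
    y1, y2, y3, y4 >= 0

Solving the primal: x* = (5, 0.5).
  primal value c^T x* = 11.
Solving the dual: y* = (1, 0, 1, 0).
  dual value b^T y* = 11.
Strong duality: c^T x* = b^T y*. Confirmed.

11


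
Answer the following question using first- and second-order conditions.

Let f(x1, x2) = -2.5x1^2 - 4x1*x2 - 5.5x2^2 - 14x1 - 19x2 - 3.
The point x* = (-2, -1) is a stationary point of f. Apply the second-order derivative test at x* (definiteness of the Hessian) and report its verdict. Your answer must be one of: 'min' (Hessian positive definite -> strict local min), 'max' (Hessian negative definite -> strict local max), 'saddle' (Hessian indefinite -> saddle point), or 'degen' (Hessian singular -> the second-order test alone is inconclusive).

Compute the Hessian H = grad^2 f:
  H = [[-5, -4], [-4, -11]]
Verify stationarity: grad f(x*) = H x* + g = (0, 0).
Eigenvalues of H: -13, -3.
Both eigenvalues < 0, so H is negative definite -> x* is a strict local max.

max


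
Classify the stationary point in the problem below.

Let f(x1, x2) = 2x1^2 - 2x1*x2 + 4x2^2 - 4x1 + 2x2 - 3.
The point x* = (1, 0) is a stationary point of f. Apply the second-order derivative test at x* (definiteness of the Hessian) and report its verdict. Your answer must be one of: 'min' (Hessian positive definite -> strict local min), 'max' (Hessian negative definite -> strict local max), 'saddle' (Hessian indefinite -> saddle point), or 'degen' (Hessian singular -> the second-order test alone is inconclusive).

Compute the Hessian H = grad^2 f:
  H = [[4, -2], [-2, 8]]
Verify stationarity: grad f(x*) = H x* + g = (0, 0).
Eigenvalues of H: 3.1716, 8.8284.
Both eigenvalues > 0, so H is positive definite -> x* is a strict local min.

min


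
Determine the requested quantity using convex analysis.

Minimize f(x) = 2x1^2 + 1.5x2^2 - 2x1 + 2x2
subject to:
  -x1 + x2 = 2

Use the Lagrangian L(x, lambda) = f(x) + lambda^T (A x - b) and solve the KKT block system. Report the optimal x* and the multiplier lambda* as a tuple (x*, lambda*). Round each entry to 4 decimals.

Form the Lagrangian:
  L(x, lambda) = (1/2) x^T Q x + c^T x + lambda^T (A x - b)
Stationarity (grad_x L = 0): Q x + c + A^T lambda = 0.
Primal feasibility: A x = b.

This gives the KKT block system:
  [ Q   A^T ] [ x     ]   [-c ]
  [ A    0  ] [ lambda ] = [ b ]

Solving the linear system:
  x*      = (-0.8571, 1.1429)
  lambda* = (-5.4286)
  f(x*)   = 7.4286

x* = (-0.8571, 1.1429), lambda* = (-5.4286)


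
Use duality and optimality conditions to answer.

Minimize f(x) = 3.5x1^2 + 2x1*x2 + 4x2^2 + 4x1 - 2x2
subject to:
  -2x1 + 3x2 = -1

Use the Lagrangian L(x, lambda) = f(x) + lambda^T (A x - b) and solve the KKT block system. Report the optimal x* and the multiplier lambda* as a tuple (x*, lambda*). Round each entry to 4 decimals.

Form the Lagrangian:
  L(x, lambda) = (1/2) x^T Q x + c^T x + lambda^T (A x - b)
Stationarity (grad_x L = 0): Q x + c + A^T lambda = 0.
Primal feasibility: A x = b.

This gives the KKT block system:
  [ Q   A^T ] [ x     ]   [-c ]
  [ A    0  ] [ lambda ] = [ b ]

Solving the linear system:
  x*      = (-0.0168, -0.3445)
  lambda* = (1.5966)
  f(x*)   = 1.1092

x* = (-0.0168, -0.3445), lambda* = (1.5966)


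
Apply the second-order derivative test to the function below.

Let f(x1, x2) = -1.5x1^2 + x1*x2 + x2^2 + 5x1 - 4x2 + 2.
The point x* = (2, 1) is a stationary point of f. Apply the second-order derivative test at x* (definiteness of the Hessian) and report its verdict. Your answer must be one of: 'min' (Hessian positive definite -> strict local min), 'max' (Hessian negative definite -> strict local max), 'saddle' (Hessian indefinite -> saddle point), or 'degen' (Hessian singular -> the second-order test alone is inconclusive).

Compute the Hessian H = grad^2 f:
  H = [[-3, 1], [1, 2]]
Verify stationarity: grad f(x*) = H x* + g = (0, 0).
Eigenvalues of H: -3.1926, 2.1926.
Eigenvalues have mixed signs, so H is indefinite -> x* is a saddle point.

saddle


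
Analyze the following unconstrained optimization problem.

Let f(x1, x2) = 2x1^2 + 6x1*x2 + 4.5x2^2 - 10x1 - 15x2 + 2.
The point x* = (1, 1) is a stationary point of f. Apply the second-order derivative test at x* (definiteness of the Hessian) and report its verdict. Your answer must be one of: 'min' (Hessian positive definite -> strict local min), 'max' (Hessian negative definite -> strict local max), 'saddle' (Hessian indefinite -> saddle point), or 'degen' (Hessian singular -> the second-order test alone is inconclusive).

Compute the Hessian H = grad^2 f:
  H = [[4, 6], [6, 9]]
Verify stationarity: grad f(x*) = H x* + g = (0, 0).
Eigenvalues of H: 0, 13.
H has a zero eigenvalue (singular; positive semidefinite but not definite), so H is neither positive definite, negative definite, nor indefinite. The second-order test alone is inconclusive -> degen.
(Indeed, f is constant along the null direction of H through x*, so x* is not a strict local extremum.)

degen


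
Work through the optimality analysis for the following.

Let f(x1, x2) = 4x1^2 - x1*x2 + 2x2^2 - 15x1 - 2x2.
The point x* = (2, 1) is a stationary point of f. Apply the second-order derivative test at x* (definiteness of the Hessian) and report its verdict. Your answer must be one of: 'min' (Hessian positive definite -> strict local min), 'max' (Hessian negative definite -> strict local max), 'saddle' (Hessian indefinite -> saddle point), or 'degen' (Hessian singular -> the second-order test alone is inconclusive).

Compute the Hessian H = grad^2 f:
  H = [[8, -1], [-1, 4]]
Verify stationarity: grad f(x*) = H x* + g = (0, 0).
Eigenvalues of H: 3.7639, 8.2361.
Both eigenvalues > 0, so H is positive definite -> x* is a strict local min.

min


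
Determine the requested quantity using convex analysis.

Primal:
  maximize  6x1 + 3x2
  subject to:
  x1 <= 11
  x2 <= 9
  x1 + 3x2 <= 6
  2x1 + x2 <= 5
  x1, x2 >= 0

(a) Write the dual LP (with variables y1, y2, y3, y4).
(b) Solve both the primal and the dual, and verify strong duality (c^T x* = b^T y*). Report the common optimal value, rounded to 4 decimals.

The standard primal-dual pair for 'max c^T x s.t. A x <= b, x >= 0' is:
  Dual:  min b^T y  s.t.  A^T y >= c,  y >= 0.

So the dual LP is:
  minimize  11y1 + 9y2 + 6y3 + 5y4
  subject to:
    y1 + y3 + 2y4 >= 6
    y2 + 3y3 + y4 >= 3
    y1, y2, y3, y4 >= 0

Solving the primal: x* = (2.5, 0).
  primal value c^T x* = 15.
Solving the dual: y* = (0, 0, 0, 3).
  dual value b^T y* = 15.
Strong duality: c^T x* = b^T y*. Confirmed.

15


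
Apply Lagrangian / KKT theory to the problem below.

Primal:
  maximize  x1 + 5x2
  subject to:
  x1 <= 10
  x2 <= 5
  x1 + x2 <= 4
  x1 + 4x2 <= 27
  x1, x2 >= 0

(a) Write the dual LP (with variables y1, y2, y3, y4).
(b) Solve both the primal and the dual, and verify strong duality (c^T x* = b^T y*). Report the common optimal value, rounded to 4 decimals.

The standard primal-dual pair for 'max c^T x s.t. A x <= b, x >= 0' is:
  Dual:  min b^T y  s.t.  A^T y >= c,  y >= 0.

So the dual LP is:
  minimize  10y1 + 5y2 + 4y3 + 27y4
  subject to:
    y1 + y3 + y4 >= 1
    y2 + y3 + 4y4 >= 5
    y1, y2, y3, y4 >= 0

Solving the primal: x* = (0, 4).
  primal value c^T x* = 20.
Solving the dual: y* = (0, 0, 5, 0).
  dual value b^T y* = 20.
Strong duality: c^T x* = b^T y*. Confirmed.

20


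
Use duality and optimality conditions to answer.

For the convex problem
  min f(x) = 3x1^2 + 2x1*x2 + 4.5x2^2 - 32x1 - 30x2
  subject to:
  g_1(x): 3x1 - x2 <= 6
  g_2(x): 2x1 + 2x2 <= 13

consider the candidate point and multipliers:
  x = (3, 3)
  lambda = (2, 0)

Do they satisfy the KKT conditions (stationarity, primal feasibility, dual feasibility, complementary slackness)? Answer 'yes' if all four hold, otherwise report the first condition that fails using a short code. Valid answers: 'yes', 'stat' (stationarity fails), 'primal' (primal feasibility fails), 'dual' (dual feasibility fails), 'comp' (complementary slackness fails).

Gradient of f: grad f(x) = Q x + c = (-8, 3)
Constraint values g_i(x) = a_i^T x - b_i:
  g_1((3, 3)) = 0
  g_2((3, 3)) = -1
Stationarity residual: grad f(x) + sum_i lambda_i a_i = (-2, 1)
  -> stationarity FAILS
Primal feasibility (all g_i <= 0): OK
Dual feasibility (all lambda_i >= 0): OK
Complementary slackness (lambda_i * g_i(x) = 0 for all i): OK

Verdict: the first failing condition is stationarity -> stat.

stat


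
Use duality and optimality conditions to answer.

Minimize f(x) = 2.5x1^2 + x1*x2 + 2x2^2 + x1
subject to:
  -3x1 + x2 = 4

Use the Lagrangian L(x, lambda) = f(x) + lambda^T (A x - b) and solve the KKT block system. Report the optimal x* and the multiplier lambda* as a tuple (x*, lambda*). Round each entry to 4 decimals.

Form the Lagrangian:
  L(x, lambda) = (1/2) x^T Q x + c^T x + lambda^T (A x - b)
Stationarity (grad_x L = 0): Q x + c + A^T lambda = 0.
Primal feasibility: A x = b.

This gives the KKT block system:
  [ Q   A^T ] [ x     ]   [-c ]
  [ A    0  ] [ lambda ] = [ b ]

Solving the linear system:
  x*      = (-1.1277, 0.617)
  lambda* = (-1.3404)
  f(x*)   = 2.117

x* = (-1.1277, 0.617), lambda* = (-1.3404)


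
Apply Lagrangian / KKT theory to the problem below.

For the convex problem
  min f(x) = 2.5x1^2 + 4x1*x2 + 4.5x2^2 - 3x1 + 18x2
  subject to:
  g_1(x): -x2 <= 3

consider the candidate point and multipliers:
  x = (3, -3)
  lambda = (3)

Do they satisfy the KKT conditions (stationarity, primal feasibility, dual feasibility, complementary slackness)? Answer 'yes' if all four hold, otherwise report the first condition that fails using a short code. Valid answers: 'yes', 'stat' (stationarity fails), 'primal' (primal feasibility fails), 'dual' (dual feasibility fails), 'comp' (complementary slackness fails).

Gradient of f: grad f(x) = Q x + c = (0, 3)
Constraint values g_i(x) = a_i^T x - b_i:
  g_1((3, -3)) = 0
Stationarity residual: grad f(x) + sum_i lambda_i a_i = (0, 0)
  -> stationarity OK
Primal feasibility (all g_i <= 0): OK
Dual feasibility (all lambda_i >= 0): OK
Complementary slackness (lambda_i * g_i(x) = 0 for all i): OK

Verdict: yes, KKT holds.

yes


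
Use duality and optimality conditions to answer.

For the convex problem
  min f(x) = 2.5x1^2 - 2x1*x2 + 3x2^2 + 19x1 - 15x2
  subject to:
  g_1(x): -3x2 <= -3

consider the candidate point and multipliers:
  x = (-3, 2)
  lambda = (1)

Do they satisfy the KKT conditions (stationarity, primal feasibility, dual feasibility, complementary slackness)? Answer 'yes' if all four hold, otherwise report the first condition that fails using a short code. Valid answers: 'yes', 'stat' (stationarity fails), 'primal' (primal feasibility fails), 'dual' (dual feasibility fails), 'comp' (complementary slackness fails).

Gradient of f: grad f(x) = Q x + c = (0, 3)
Constraint values g_i(x) = a_i^T x - b_i:
  g_1((-3, 2)) = -3
Stationarity residual: grad f(x) + sum_i lambda_i a_i = (0, 0)
  -> stationarity OK
Primal feasibility (all g_i <= 0): OK
Dual feasibility (all lambda_i >= 0): OK
Complementary slackness (lambda_i * g_i(x) = 0 for all i): FAILS

Verdict: the first failing condition is complementary_slackness -> comp.

comp


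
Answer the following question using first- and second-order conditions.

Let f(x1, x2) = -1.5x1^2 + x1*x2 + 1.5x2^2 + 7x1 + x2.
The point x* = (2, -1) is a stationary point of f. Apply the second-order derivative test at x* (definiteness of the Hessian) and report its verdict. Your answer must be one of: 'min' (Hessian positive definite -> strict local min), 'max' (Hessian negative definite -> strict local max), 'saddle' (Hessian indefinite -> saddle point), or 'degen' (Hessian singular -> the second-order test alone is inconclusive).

Compute the Hessian H = grad^2 f:
  H = [[-3, 1], [1, 3]]
Verify stationarity: grad f(x*) = H x* + g = (0, 0).
Eigenvalues of H: -3.1623, 3.1623.
Eigenvalues have mixed signs, so H is indefinite -> x* is a saddle point.

saddle


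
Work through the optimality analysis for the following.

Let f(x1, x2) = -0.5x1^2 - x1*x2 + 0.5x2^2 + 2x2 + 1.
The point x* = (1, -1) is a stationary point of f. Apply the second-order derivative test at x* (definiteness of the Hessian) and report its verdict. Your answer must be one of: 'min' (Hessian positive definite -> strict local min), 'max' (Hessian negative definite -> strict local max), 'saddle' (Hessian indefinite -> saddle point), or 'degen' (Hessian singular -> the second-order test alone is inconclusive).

Compute the Hessian H = grad^2 f:
  H = [[-1, -1], [-1, 1]]
Verify stationarity: grad f(x*) = H x* + g = (0, 0).
Eigenvalues of H: -1.4142, 1.4142.
Eigenvalues have mixed signs, so H is indefinite -> x* is a saddle point.

saddle


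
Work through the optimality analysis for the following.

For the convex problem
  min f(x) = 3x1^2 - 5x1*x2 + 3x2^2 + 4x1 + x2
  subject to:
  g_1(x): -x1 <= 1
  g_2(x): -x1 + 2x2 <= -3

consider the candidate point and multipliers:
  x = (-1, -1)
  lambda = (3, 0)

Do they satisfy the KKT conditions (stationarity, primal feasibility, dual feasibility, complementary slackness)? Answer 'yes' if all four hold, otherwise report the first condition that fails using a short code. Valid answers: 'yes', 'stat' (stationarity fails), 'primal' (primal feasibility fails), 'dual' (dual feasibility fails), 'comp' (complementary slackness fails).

Gradient of f: grad f(x) = Q x + c = (3, 0)
Constraint values g_i(x) = a_i^T x - b_i:
  g_1((-1, -1)) = 0
  g_2((-1, -1)) = 2
Stationarity residual: grad f(x) + sum_i lambda_i a_i = (0, 0)
  -> stationarity OK
Primal feasibility (all g_i <= 0): FAILS
Dual feasibility (all lambda_i >= 0): OK
Complementary slackness (lambda_i * g_i(x) = 0 for all i): OK

Verdict: the first failing condition is primal_feasibility -> primal.

primal


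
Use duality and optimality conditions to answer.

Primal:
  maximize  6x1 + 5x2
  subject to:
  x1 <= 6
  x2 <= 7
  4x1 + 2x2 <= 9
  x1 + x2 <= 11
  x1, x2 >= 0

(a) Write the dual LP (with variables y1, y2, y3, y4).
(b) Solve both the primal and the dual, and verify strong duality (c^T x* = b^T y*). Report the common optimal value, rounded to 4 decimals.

The standard primal-dual pair for 'max c^T x s.t. A x <= b, x >= 0' is:
  Dual:  min b^T y  s.t.  A^T y >= c,  y >= 0.

So the dual LP is:
  minimize  6y1 + 7y2 + 9y3 + 11y4
  subject to:
    y1 + 4y3 + y4 >= 6
    y2 + 2y3 + y4 >= 5
    y1, y2, y3, y4 >= 0

Solving the primal: x* = (0, 4.5).
  primal value c^T x* = 22.5.
Solving the dual: y* = (0, 0, 2.5, 0).
  dual value b^T y* = 22.5.
Strong duality: c^T x* = b^T y*. Confirmed.

22.5


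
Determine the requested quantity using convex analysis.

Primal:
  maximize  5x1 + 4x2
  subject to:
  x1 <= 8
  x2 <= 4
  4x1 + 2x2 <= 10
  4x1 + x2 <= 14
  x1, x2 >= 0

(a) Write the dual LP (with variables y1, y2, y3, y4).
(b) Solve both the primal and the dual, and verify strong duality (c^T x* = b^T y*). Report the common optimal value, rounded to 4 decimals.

The standard primal-dual pair for 'max c^T x s.t. A x <= b, x >= 0' is:
  Dual:  min b^T y  s.t.  A^T y >= c,  y >= 0.

So the dual LP is:
  minimize  8y1 + 4y2 + 10y3 + 14y4
  subject to:
    y1 + 4y3 + 4y4 >= 5
    y2 + 2y3 + y4 >= 4
    y1, y2, y3, y4 >= 0

Solving the primal: x* = (0.5, 4).
  primal value c^T x* = 18.5.
Solving the dual: y* = (0, 1.5, 1.25, 0).
  dual value b^T y* = 18.5.
Strong duality: c^T x* = b^T y*. Confirmed.

18.5


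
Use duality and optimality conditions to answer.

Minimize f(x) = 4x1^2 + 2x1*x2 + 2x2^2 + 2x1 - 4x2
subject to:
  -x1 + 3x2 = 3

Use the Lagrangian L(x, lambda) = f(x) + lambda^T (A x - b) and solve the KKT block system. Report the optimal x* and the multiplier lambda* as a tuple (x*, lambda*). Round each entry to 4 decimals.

Form the Lagrangian:
  L(x, lambda) = (1/2) x^T Q x + c^T x + lambda^T (A x - b)
Stationarity (grad_x L = 0): Q x + c + A^T lambda = 0.
Primal feasibility: A x = b.

This gives the KKT block system:
  [ Q   A^T ] [ x     ]   [-c ]
  [ A    0  ] [ lambda ] = [ b ]

Solving the linear system:
  x*      = (-0.4091, 0.8636)
  lambda* = (0.4545)
  f(x*)   = -2.8182

x* = (-0.4091, 0.8636), lambda* = (0.4545)


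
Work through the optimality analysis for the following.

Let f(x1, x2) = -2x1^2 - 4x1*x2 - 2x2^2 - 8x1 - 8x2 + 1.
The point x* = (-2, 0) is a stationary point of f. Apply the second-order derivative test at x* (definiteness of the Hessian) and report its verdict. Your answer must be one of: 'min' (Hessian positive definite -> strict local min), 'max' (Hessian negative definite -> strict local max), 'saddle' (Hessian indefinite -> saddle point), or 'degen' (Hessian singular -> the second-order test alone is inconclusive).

Compute the Hessian H = grad^2 f:
  H = [[-4, -4], [-4, -4]]
Verify stationarity: grad f(x*) = H x* + g = (0, 0).
Eigenvalues of H: -8, 0.
H has a zero eigenvalue (singular; negative semidefinite but not definite), so H is neither positive definite, negative definite, nor indefinite. The second-order test alone is inconclusive -> degen.
(Indeed, f is constant along the null direction of H through x*, so x* is not a strict local extremum.)

degen


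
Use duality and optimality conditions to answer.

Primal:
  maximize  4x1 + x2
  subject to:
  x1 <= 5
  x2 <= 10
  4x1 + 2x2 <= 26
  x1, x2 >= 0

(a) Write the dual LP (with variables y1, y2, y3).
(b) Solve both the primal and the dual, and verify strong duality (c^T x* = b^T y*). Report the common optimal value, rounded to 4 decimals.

The standard primal-dual pair for 'max c^T x s.t. A x <= b, x >= 0' is:
  Dual:  min b^T y  s.t.  A^T y >= c,  y >= 0.

So the dual LP is:
  minimize  5y1 + 10y2 + 26y3
  subject to:
    y1 + 4y3 >= 4
    y2 + 2y3 >= 1
    y1, y2, y3 >= 0

Solving the primal: x* = (5, 3).
  primal value c^T x* = 23.
Solving the dual: y* = (2, 0, 0.5).
  dual value b^T y* = 23.
Strong duality: c^T x* = b^T y*. Confirmed.

23


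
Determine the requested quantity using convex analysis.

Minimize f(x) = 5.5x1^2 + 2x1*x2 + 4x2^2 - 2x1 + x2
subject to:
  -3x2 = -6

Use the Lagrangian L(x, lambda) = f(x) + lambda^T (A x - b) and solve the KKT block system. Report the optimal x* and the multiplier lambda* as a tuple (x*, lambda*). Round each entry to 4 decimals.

Form the Lagrangian:
  L(x, lambda) = (1/2) x^T Q x + c^T x + lambda^T (A x - b)
Stationarity (grad_x L = 0): Q x + c + A^T lambda = 0.
Primal feasibility: A x = b.

This gives the KKT block system:
  [ Q   A^T ] [ x     ]   [-c ]
  [ A    0  ] [ lambda ] = [ b ]

Solving the linear system:
  x*      = (-0.1818, 2)
  lambda* = (5.5455)
  f(x*)   = 17.8182

x* = (-0.1818, 2), lambda* = (5.5455)


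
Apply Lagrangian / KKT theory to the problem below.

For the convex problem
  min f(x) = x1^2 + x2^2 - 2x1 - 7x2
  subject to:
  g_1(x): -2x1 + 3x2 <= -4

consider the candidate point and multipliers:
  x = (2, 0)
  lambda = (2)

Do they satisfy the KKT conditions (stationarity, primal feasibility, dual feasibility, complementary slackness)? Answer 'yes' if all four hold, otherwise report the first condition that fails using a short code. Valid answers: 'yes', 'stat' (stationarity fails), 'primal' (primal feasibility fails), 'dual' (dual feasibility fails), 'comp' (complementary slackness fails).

Gradient of f: grad f(x) = Q x + c = (2, -7)
Constraint values g_i(x) = a_i^T x - b_i:
  g_1((2, 0)) = 0
Stationarity residual: grad f(x) + sum_i lambda_i a_i = (-2, -1)
  -> stationarity FAILS
Primal feasibility (all g_i <= 0): OK
Dual feasibility (all lambda_i >= 0): OK
Complementary slackness (lambda_i * g_i(x) = 0 for all i): OK

Verdict: the first failing condition is stationarity -> stat.

stat


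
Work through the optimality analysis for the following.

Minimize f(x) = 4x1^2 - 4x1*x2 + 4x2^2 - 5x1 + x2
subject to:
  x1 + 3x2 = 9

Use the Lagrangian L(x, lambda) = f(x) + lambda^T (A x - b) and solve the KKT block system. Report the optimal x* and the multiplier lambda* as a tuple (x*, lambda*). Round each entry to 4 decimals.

Form the Lagrangian:
  L(x, lambda) = (1/2) x^T Q x + c^T x + lambda^T (A x - b)
Stationarity (grad_x L = 0): Q x + c + A^T lambda = 0.
Primal feasibility: A x = b.

This gives the KKT block system:
  [ Q   A^T ] [ x     ]   [-c ]
  [ A    0  ] [ lambda ] = [ b ]

Solving the linear system:
  x*      = (2.1923, 2.2692)
  lambda* = (-3.4615)
  f(x*)   = 11.2308

x* = (2.1923, 2.2692), lambda* = (-3.4615)


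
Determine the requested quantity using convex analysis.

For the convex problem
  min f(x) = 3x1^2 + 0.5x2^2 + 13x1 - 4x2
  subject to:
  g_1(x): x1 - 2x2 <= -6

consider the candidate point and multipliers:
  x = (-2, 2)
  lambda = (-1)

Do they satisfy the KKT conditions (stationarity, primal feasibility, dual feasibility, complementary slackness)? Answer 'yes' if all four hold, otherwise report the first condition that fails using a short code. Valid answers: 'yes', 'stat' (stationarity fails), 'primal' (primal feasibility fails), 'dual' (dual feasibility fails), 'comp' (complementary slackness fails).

Gradient of f: grad f(x) = Q x + c = (1, -2)
Constraint values g_i(x) = a_i^T x - b_i:
  g_1((-2, 2)) = 0
Stationarity residual: grad f(x) + sum_i lambda_i a_i = (0, 0)
  -> stationarity OK
Primal feasibility (all g_i <= 0): OK
Dual feasibility (all lambda_i >= 0): FAILS
Complementary slackness (lambda_i * g_i(x) = 0 for all i): OK

Verdict: the first failing condition is dual_feasibility -> dual.

dual


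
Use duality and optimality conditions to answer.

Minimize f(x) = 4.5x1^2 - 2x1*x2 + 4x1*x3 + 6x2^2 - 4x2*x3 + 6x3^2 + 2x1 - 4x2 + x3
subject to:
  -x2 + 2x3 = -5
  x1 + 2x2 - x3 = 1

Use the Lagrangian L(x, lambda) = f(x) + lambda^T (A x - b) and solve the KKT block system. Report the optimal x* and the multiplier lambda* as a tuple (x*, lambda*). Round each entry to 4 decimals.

Form the Lagrangian:
  L(x, lambda) = (1/2) x^T Q x + c^T x + lambda^T (A x - b)
Stationarity (grad_x L = 0): Q x + c + A^T lambda = 0.
Primal feasibility: A x = b.

This gives the KKT block system:
  [ Q   A^T ] [ x     ]   [-c ]
  [ A    0  ] [ lambda ] = [ b ]

Solving the linear system:
  x*      = (-0.36, -0.76, -2.88)
  lambda* = (21.6, 11.24)
  f(x*)   = 48.1

x* = (-0.36, -0.76, -2.88), lambda* = (21.6, 11.24)


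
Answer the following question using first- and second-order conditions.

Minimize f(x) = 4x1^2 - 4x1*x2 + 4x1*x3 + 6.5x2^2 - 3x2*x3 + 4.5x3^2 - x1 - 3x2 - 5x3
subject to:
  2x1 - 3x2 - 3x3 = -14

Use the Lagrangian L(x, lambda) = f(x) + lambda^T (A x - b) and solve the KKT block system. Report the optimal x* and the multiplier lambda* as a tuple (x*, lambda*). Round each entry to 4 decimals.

Form the Lagrangian:
  L(x, lambda) = (1/2) x^T Q x + c^T x + lambda^T (A x - b)
Stationarity (grad_x L = 0): Q x + c + A^T lambda = 0.
Primal feasibility: A x = b.

This gives the KKT block system:
  [ Q   A^T ] [ x     ]   [-c ]
  [ A    0  ] [ lambda ] = [ b ]

Solving the linear system:
  x*      = (-1.4012, 1.1279, 2.6047)
  lambda* = (3.1512)
  f(x*)   = 14.5552

x* = (-1.4012, 1.1279, 2.6047), lambda* = (3.1512)


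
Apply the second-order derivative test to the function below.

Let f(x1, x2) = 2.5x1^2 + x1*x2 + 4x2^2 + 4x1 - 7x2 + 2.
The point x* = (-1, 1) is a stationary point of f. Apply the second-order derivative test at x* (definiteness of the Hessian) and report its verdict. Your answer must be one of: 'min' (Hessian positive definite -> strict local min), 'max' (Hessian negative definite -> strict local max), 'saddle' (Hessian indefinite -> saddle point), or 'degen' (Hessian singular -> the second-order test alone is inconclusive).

Compute the Hessian H = grad^2 f:
  H = [[5, 1], [1, 8]]
Verify stationarity: grad f(x*) = H x* + g = (0, 0).
Eigenvalues of H: 4.6972, 8.3028.
Both eigenvalues > 0, so H is positive definite -> x* is a strict local min.

min


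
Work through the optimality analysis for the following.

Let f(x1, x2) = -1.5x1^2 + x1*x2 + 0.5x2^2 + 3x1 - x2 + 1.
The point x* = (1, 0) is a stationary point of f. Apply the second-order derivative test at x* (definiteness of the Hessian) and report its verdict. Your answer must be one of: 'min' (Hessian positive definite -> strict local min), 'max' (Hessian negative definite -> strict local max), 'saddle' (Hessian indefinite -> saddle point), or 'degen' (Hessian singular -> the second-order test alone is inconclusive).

Compute the Hessian H = grad^2 f:
  H = [[-3, 1], [1, 1]]
Verify stationarity: grad f(x*) = H x* + g = (0, 0).
Eigenvalues of H: -3.2361, 1.2361.
Eigenvalues have mixed signs, so H is indefinite -> x* is a saddle point.

saddle


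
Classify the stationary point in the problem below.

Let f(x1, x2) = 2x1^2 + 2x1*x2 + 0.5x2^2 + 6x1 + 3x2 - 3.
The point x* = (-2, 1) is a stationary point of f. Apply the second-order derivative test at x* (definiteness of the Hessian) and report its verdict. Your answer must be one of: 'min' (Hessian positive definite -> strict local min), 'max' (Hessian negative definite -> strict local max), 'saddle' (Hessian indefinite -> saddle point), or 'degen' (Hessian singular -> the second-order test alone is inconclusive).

Compute the Hessian H = grad^2 f:
  H = [[4, 2], [2, 1]]
Verify stationarity: grad f(x*) = H x* + g = (0, 0).
Eigenvalues of H: 0, 5.
H has a zero eigenvalue (singular; positive semidefinite but not definite), so H is neither positive definite, negative definite, nor indefinite. The second-order test alone is inconclusive -> degen.
(Indeed, f is constant along the null direction of H through x*, so x* is not a strict local extremum.)

degen


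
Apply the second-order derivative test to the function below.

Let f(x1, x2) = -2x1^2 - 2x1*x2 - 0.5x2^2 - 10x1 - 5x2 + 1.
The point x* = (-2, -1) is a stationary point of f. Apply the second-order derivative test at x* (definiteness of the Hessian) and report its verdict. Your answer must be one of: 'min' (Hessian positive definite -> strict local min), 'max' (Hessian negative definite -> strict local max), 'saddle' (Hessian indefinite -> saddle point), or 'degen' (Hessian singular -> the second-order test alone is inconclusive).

Compute the Hessian H = grad^2 f:
  H = [[-4, -2], [-2, -1]]
Verify stationarity: grad f(x*) = H x* + g = (0, 0).
Eigenvalues of H: -5, 0.
H has a zero eigenvalue (singular; negative semidefinite but not definite), so H is neither positive definite, negative definite, nor indefinite. The second-order test alone is inconclusive -> degen.
(Indeed, f is constant along the null direction of H through x*, so x* is not a strict local extremum.)

degen


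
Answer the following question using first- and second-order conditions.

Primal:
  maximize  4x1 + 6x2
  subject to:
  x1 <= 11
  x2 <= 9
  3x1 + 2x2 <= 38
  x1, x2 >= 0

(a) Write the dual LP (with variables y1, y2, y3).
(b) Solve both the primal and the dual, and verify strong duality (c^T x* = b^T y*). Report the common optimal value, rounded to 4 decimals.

The standard primal-dual pair for 'max c^T x s.t. A x <= b, x >= 0' is:
  Dual:  min b^T y  s.t.  A^T y >= c,  y >= 0.

So the dual LP is:
  minimize  11y1 + 9y2 + 38y3
  subject to:
    y1 + 3y3 >= 4
    y2 + 2y3 >= 6
    y1, y2, y3 >= 0

Solving the primal: x* = (6.6667, 9).
  primal value c^T x* = 80.6667.
Solving the dual: y* = (0, 3.3333, 1.3333).
  dual value b^T y* = 80.6667.
Strong duality: c^T x* = b^T y*. Confirmed.

80.6667


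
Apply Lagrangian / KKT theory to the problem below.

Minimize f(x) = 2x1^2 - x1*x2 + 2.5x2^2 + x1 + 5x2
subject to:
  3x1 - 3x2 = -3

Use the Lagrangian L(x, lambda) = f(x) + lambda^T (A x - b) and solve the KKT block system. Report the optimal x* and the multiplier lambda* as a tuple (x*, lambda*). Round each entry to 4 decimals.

Form the Lagrangian:
  L(x, lambda) = (1/2) x^T Q x + c^T x + lambda^T (A x - b)
Stationarity (grad_x L = 0): Q x + c + A^T lambda = 0.
Primal feasibility: A x = b.

This gives the KKT block system:
  [ Q   A^T ] [ x     ]   [-c ]
  [ A    0  ] [ lambda ] = [ b ]

Solving the linear system:
  x*      = (-1.4286, -0.4286)
  lambda* = (1.4286)
  f(x*)   = 0.3571

x* = (-1.4286, -0.4286), lambda* = (1.4286)


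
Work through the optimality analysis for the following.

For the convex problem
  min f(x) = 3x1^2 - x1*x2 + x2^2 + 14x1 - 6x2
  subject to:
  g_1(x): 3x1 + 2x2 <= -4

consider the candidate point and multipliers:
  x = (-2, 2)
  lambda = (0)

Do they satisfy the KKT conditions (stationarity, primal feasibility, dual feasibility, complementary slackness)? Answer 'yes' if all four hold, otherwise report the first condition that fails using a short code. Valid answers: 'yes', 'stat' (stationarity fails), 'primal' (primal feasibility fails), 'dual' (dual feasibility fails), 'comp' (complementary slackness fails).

Gradient of f: grad f(x) = Q x + c = (0, 0)
Constraint values g_i(x) = a_i^T x - b_i:
  g_1((-2, 2)) = 2
Stationarity residual: grad f(x) + sum_i lambda_i a_i = (0, 0)
  -> stationarity OK
Primal feasibility (all g_i <= 0): FAILS
Dual feasibility (all lambda_i >= 0): OK
Complementary slackness (lambda_i * g_i(x) = 0 for all i): OK

Verdict: the first failing condition is primal_feasibility -> primal.

primal


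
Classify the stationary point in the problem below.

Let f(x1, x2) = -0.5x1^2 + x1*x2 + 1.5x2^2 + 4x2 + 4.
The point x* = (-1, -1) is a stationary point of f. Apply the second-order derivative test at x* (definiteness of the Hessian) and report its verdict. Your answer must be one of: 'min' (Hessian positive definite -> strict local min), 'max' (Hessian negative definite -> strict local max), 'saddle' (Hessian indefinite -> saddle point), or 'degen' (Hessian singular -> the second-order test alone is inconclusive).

Compute the Hessian H = grad^2 f:
  H = [[-1, 1], [1, 3]]
Verify stationarity: grad f(x*) = H x* + g = (0, 0).
Eigenvalues of H: -1.2361, 3.2361.
Eigenvalues have mixed signs, so H is indefinite -> x* is a saddle point.

saddle


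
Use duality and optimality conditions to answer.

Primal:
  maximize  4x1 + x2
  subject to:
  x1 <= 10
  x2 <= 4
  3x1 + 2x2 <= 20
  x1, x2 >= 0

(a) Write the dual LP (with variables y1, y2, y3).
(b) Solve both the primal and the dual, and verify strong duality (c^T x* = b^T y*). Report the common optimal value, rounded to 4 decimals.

The standard primal-dual pair for 'max c^T x s.t. A x <= b, x >= 0' is:
  Dual:  min b^T y  s.t.  A^T y >= c,  y >= 0.

So the dual LP is:
  minimize  10y1 + 4y2 + 20y3
  subject to:
    y1 + 3y3 >= 4
    y2 + 2y3 >= 1
    y1, y2, y3 >= 0

Solving the primal: x* = (6.6667, 0).
  primal value c^T x* = 26.6667.
Solving the dual: y* = (0, 0, 1.3333).
  dual value b^T y* = 26.6667.
Strong duality: c^T x* = b^T y*. Confirmed.

26.6667


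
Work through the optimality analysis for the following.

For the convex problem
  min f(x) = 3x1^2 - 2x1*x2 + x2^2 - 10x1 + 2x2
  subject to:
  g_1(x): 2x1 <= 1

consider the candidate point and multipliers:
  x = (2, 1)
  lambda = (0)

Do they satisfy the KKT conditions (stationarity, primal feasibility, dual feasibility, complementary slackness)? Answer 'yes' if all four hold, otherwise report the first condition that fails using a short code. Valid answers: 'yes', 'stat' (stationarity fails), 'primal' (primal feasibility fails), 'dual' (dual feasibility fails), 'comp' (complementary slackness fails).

Gradient of f: grad f(x) = Q x + c = (0, 0)
Constraint values g_i(x) = a_i^T x - b_i:
  g_1((2, 1)) = 3
Stationarity residual: grad f(x) + sum_i lambda_i a_i = (0, 0)
  -> stationarity OK
Primal feasibility (all g_i <= 0): FAILS
Dual feasibility (all lambda_i >= 0): OK
Complementary slackness (lambda_i * g_i(x) = 0 for all i): OK

Verdict: the first failing condition is primal_feasibility -> primal.

primal


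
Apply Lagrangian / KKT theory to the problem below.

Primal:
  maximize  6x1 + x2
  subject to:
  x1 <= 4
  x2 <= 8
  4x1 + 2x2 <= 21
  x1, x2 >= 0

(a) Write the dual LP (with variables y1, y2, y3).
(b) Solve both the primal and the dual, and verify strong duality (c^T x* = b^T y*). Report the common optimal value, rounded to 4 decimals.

The standard primal-dual pair for 'max c^T x s.t. A x <= b, x >= 0' is:
  Dual:  min b^T y  s.t.  A^T y >= c,  y >= 0.

So the dual LP is:
  minimize  4y1 + 8y2 + 21y3
  subject to:
    y1 + 4y3 >= 6
    y2 + 2y3 >= 1
    y1, y2, y3 >= 0

Solving the primal: x* = (4, 2.5).
  primal value c^T x* = 26.5.
Solving the dual: y* = (4, 0, 0.5).
  dual value b^T y* = 26.5.
Strong duality: c^T x* = b^T y*. Confirmed.

26.5


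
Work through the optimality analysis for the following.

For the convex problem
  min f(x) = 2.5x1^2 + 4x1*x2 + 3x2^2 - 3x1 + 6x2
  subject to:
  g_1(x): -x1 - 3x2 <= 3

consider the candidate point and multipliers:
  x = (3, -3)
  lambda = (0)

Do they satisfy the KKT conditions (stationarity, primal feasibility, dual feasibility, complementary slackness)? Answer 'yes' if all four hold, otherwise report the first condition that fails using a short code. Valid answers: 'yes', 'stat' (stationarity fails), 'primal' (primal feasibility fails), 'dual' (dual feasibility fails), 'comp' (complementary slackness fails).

Gradient of f: grad f(x) = Q x + c = (0, 0)
Constraint values g_i(x) = a_i^T x - b_i:
  g_1((3, -3)) = 3
Stationarity residual: grad f(x) + sum_i lambda_i a_i = (0, 0)
  -> stationarity OK
Primal feasibility (all g_i <= 0): FAILS
Dual feasibility (all lambda_i >= 0): OK
Complementary slackness (lambda_i * g_i(x) = 0 for all i): OK

Verdict: the first failing condition is primal_feasibility -> primal.

primal
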